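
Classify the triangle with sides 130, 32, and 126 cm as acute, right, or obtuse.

right

Compare the square of the longest side to the sum of squares of the other two: 32² + 126² = 16900 = 130².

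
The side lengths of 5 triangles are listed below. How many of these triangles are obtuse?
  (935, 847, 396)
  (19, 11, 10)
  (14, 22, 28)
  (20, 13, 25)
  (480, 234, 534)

3

(935,847,396): 396²+847² = 874225 = 935² → right
(19,11,10): 10²+11² = 221 < 361 = 19² → obtuse
(14,22,28): 14²+22² = 680 < 784 = 28² → obtuse
(20,13,25): 13²+20² = 569 < 625 = 25² → obtuse
(480,234,534): 234²+480² = 285156 = 534² → right
3 of the 5 are obtuse.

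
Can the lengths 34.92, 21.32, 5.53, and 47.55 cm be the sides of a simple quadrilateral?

Yes

A quadrilateral exists iff every side is shorter than the sum of the others — equivalently, the longest side is less than the sum of the rest.
Longest side 47.55 < 61.77 (sum of the remaining 3), so yes.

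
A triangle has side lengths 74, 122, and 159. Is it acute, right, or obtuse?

Compare the square of the longest side to the sum of squares of the other two: 74² + 122² = 20360 < 25281 = 159².

obtuse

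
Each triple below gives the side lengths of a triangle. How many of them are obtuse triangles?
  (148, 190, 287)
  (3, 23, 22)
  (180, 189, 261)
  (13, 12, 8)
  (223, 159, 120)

3

(148,190,287): 148²+190² = 58004 < 82369 = 287² → obtuse
(3,23,22): 3²+22² = 493 < 529 = 23² → obtuse
(180,189,261): 180²+189² = 68121 = 261² → right
(13,12,8): 8²+12² = 208 > 169 = 13² → acute
(223,159,120): 120²+159² = 39681 < 49729 = 223² → obtuse
3 of the 5 are obtuse.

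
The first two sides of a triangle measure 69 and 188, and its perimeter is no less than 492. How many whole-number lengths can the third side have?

22

Triangle inequality: 119 < x < 257. Perimeter ≥ 492 gives x ≥ 492 − 69 − 188 = 235.
So 235 ≤ x < 257; integers 235 through 256: 22 values.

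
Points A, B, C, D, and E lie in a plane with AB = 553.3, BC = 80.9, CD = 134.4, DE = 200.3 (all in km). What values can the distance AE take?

The maximum is all hops collinear in one direction: 553.3 + 80.9 + 134.4 + 200.3 = 968.9.
The longest hop is 553.3; the others sum to 415.6. Folding the others back against it leaves at least 553.3 − 415.6 = 137.7.

137.7 ≤ AE ≤ 968.9 km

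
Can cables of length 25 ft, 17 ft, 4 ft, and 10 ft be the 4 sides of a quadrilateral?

A quadrilateral exists iff every side is shorter than the sum of the others — equivalently, the longest side is less than the sum of the rest.
Longest side 25 < 31 (sum of the remaining 3), so yes.

Yes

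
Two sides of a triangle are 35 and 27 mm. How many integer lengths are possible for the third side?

The third side lies in the open interval (8, 62).
Integers from 9 to 61 inclusive: 61 − 9 + 1 = 53.

53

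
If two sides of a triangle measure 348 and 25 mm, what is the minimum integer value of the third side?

324

The third side must be strictly greater than |348 − 25| = 323.
The smallest integer above 323 is 324.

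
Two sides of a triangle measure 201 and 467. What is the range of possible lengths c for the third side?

266 < c < 668

By the triangle inequality, c must be less than 201 + 467 = 668 and greater than |201 − 467| = 266.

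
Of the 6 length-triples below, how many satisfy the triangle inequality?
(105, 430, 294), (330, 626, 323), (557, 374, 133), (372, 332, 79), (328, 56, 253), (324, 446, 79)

2

(105,294,430): 105+294 ≤ 430 → not valid
(323,330,626): 323+330 > 626 → valid
(133,374,557): 133+374 ≤ 557 → not valid
(79,332,372): 79+332 > 372 → valid
(56,253,328): 56+253 ≤ 328 → not valid
(79,324,446): 79+324 ≤ 446 → not valid
2 of the 6 triples form a triangle.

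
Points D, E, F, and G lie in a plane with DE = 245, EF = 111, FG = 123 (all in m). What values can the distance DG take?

11 ≤ DG ≤ 479 m

The maximum is all hops collinear in one direction: 245 + 111 + 123 = 479.
The longest hop is 245; the others sum to 234. Folding the others back against it leaves at least 245 − 234 = 11.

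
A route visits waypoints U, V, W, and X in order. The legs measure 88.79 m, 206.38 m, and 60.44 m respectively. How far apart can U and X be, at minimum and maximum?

The maximum is all hops collinear in one direction: 88.79 + 206.38 + 60.44 = 355.61.
The longest hop is 206.38; the others sum to 149.23. Folding the others back against it leaves at least 206.38 − 149.23 = 57.15.

57.15 ≤ UX ≤ 355.61 m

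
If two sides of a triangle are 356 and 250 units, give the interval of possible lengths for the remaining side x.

106 < x < 606

By the triangle inequality, x must be less than 356 + 250 = 606 and greater than |356 − 250| = 106.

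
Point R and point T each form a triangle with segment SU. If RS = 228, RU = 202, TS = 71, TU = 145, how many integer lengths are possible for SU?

141

From triangle RSU: 26 < SU < 430.
From triangle TSU: 74 < SU < 216.
Intersection: 74 < SU < 216, so integers 75 through 215: 141 values.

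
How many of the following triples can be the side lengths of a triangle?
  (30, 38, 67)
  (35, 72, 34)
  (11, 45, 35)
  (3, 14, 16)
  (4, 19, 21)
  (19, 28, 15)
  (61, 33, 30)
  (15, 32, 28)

7

(30,38,67): 30+38 > 67 → valid
(34,35,72): 34+35 ≤ 72 → not valid
(11,35,45): 11+35 > 45 → valid
(3,14,16): 3+14 > 16 → valid
(4,19,21): 4+19 > 21 → valid
(15,19,28): 15+19 > 28 → valid
(30,33,61): 30+33 > 61 → valid
(15,28,32): 15+28 > 32 → valid
7 of the 8 triples form a triangle.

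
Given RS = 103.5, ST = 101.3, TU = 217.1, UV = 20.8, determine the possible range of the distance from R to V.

The maximum is all hops collinear in one direction: 103.5 + 101.3 + 217.1 + 20.8 = 442.7.
The longest hop is 217.1; the others sum to 225.6. Since 217.1 ≤ 225.6, the path can fold back on itself completely, so the minimum distance is 0.

0 ≤ RV ≤ 442.7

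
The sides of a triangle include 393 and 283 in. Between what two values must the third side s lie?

110 < s < 676 (in)

By the triangle inequality, s must be less than 393 + 283 = 676 and greater than |393 − 283| = 110.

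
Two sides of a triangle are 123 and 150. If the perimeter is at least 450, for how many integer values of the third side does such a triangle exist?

96

Triangle inequality: 27 < x < 273. Perimeter ≥ 450 gives x ≥ 450 − 123 − 150 = 177.
So 177 ≤ x < 273; integers 177 through 272: 96 values.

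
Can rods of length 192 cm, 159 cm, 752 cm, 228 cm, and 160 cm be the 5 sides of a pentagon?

For a pentagon, each side must be shorter than the sum of the others.
Here the longest side is 752, but the remaining 4 sides sum to only 739.

No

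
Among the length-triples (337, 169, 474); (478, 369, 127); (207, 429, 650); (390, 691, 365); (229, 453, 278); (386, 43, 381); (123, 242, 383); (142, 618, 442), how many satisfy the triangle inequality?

(169,337,474): 169+337 > 474 → valid
(127,369,478): 127+369 > 478 → valid
(207,429,650): 207+429 ≤ 650 → not valid
(365,390,691): 365+390 > 691 → valid
(229,278,453): 229+278 > 453 → valid
(43,381,386): 43+381 > 386 → valid
(123,242,383): 123+242 ≤ 383 → not valid
(142,442,618): 142+442 ≤ 618 → not valid
5 of the 8 triples form a triangle.

5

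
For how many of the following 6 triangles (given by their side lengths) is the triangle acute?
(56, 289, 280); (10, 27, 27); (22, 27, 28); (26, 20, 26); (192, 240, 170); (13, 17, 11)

(56,289,280): 56²+280² = 81536 < 83521 = 289² → obtuse
(10,27,27): 10²+27² = 829 > 729 = 27² → acute
(22,27,28): 22²+27² = 1213 > 784 = 28² → acute
(26,20,26): 20²+26² = 1076 > 676 = 26² → acute
(192,240,170): 170²+192² = 65764 > 57600 = 240² → acute
(13,17,11): 11²+13² = 290 > 289 = 17² → acute
5 of the 6 are acute.

5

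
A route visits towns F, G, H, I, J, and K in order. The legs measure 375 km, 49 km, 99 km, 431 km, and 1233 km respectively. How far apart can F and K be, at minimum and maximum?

The maximum is all hops collinear in one direction: 375 + 49 + 99 + 431 + 1233 = 2187.
The longest hop is 1233; the others sum to 954. Folding the others back against it leaves at least 1233 − 954 = 279.

279 ≤ FK ≤ 2187 km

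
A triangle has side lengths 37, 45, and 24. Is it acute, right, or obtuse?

Compare the square of the longest side to the sum of squares of the other two: 24² + 37² = 1945 < 2025 = 45².

obtuse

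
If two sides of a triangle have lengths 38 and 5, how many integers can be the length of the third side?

The third side lies in the open interval (33, 43).
Integers from 34 to 42 inclusive: 42 − 34 + 1 = 9.

9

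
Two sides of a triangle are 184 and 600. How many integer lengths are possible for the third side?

The third side lies in the open interval (416, 784).
Integers from 417 to 783 inclusive: 783 − 417 + 1 = 367.

367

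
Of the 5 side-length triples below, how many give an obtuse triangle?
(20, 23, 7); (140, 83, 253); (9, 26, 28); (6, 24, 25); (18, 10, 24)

(20,23,7): 7²+20² = 449 < 529 = 23² → obtuse
(140,83,253): 83+140 ≤ 253, not a triangle
(9,26,28): 9²+26² = 757 < 784 = 28² → obtuse
(6,24,25): 6²+24² = 612 < 625 = 25² → obtuse
(18,10,24): 10²+18² = 424 < 576 = 24² → obtuse
4 of the 5 are obtuse.

4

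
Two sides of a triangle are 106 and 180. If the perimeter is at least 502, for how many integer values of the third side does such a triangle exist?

70

Triangle inequality: 74 < x < 286. Perimeter ≥ 502 gives x ≥ 502 − 106 − 180 = 216.
So 216 ≤ x < 286; integers 216 through 285: 70 values.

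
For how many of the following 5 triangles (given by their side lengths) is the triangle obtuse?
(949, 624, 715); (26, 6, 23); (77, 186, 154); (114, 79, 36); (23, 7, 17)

(949,624,715): 624²+715² = 900601 = 949² → right
(26,6,23): 6²+23² = 565 < 676 = 26² → obtuse
(77,186,154): 77²+154² = 29645 < 34596 = 186² → obtuse
(114,79,36): 36²+79² = 7537 < 12996 = 114² → obtuse
(23,7,17): 7²+17² = 338 < 529 = 23² → obtuse
4 of the 5 are obtuse.

4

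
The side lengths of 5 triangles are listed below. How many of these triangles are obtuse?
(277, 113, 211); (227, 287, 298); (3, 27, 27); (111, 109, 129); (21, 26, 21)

(277,113,211): 113²+211² = 57290 < 76729 = 277² → obtuse
(227,287,298): 227²+287² = 133898 > 88804 = 298² → acute
(3,27,27): 3²+27² = 738 > 729 = 27² → acute
(111,109,129): 109²+111² = 24202 > 16641 = 129² → acute
(21,26,21): 21²+21² = 882 > 676 = 26² → acute
1 of the 5 is obtuse.

1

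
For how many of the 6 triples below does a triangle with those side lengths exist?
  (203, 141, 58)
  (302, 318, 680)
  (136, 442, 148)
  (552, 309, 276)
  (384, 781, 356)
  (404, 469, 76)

(58,141,203): 58+141 ≤ 203 → not valid
(302,318,680): 302+318 ≤ 680 → not valid
(136,148,442): 136+148 ≤ 442 → not valid
(276,309,552): 276+309 > 552 → valid
(356,384,781): 356+384 ≤ 781 → not valid
(76,404,469): 76+404 > 469 → valid
2 of the 6 triples form a triangle.

2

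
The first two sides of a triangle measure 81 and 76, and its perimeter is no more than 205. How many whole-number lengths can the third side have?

43

Triangle inequality: 5 < x < 157. Perimeter ≤ 205 gives x ≤ 205 − 81 − 76 = 48.
So 5 < x ≤ 48; integers 6 through 48: 43 values.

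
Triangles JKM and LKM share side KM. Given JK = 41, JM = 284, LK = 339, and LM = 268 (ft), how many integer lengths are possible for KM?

81

From triangle JKM: 243 < KM < 325.
From triangle LKM: 71 < KM < 607.
Intersection: 243 < KM < 325, so integers 244 through 324: 81 values.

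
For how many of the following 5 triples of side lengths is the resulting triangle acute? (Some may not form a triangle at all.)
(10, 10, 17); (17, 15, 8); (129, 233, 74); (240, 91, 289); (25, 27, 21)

1

(10,10,17): 10²+10² = 200 < 289 = 17² → obtuse
(17,15,8): 8²+15² = 289 = 17² → right
(129,233,74): 74+129 ≤ 233, not a triangle
(240,91,289): 91²+240² = 65881 < 83521 = 289² → obtuse
(25,27,21): 21²+25² = 1066 > 729 = 27² → acute
1 of the 5 is acute.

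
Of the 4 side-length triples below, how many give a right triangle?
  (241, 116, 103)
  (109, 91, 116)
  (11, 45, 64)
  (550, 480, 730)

(241,116,103): 103+116 ≤ 241, not a triangle
(109,91,116): 91²+109² = 20162 > 13456 = 116² → acute
(11,45,64): 11+45 ≤ 64, not a triangle
(550,480,730): 480²+550² = 532900 = 730² → right
1 of the 4 is right.

1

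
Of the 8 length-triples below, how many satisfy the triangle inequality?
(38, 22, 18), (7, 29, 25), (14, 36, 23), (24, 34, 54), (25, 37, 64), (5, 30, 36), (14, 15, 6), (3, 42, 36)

(18,22,38): 18+22 > 38 → valid
(7,25,29): 7+25 > 29 → valid
(14,23,36): 14+23 > 36 → valid
(24,34,54): 24+34 > 54 → valid
(25,37,64): 25+37 ≤ 64 → not valid
(5,30,36): 5+30 ≤ 36 → not valid
(6,14,15): 6+14 > 15 → valid
(3,36,42): 3+36 ≤ 42 → not valid
5 of the 8 triples form a triangle.

5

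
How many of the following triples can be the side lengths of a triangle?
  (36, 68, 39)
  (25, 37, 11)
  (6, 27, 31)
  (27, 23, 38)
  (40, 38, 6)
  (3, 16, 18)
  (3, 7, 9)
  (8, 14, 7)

7

(36,39,68): 36+39 > 68 → valid
(11,25,37): 11+25 ≤ 37 → not valid
(6,27,31): 6+27 > 31 → valid
(23,27,38): 23+27 > 38 → valid
(6,38,40): 6+38 > 40 → valid
(3,16,18): 3+16 > 18 → valid
(3,7,9): 3+7 > 9 → valid
(7,8,14): 7+8 > 14 → valid
7 of the 8 triples form a triangle.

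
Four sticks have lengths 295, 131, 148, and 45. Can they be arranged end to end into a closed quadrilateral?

Yes

A quadrilateral exists iff every side is shorter than the sum of the others — equivalently, the longest side is less than the sum of the rest.
Longest side 295 < 324 (sum of the remaining 3), so yes.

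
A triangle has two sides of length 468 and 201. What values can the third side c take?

By the triangle inequality, c must be less than 468 + 201 = 669 and greater than |468 − 201| = 267.

267 < c < 669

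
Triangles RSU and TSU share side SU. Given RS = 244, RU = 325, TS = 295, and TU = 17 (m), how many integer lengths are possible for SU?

From triangle RSU: 81 < SU < 569.
From triangle TSU: 278 < SU < 312.
Intersection: 278 < SU < 312, so integers 279 through 311: 33 values.

33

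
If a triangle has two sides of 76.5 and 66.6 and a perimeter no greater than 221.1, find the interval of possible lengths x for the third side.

Triangle inequality alone gives 9.9 < x < 143.1.
The perimeter condition gives x ≤ 221.1 − 76.5 − 66.6 = 78.0.
Intersecting the two: 9.9 < x ≤ 78.0.

9.9 < x ≤ 78.0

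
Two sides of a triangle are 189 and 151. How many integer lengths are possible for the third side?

The third side lies in the open interval (38, 340).
Integers from 39 to 339 inclusive: 339 − 39 + 1 = 301.

301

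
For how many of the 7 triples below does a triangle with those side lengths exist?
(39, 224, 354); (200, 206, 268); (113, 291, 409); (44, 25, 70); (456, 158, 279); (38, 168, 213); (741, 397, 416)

(39,224,354): 39+224 ≤ 354 → not valid
(200,206,268): 200+206 > 268 → valid
(113,291,409): 113+291 ≤ 409 → not valid
(25,44,70): 25+44 ≤ 70 → not valid
(158,279,456): 158+279 ≤ 456 → not valid
(38,168,213): 38+168 ≤ 213 → not valid
(397,416,741): 397+416 > 741 → valid
2 of the 7 triples form a triangle.

2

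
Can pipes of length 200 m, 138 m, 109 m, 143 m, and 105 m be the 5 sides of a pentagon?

A pentagon exists iff every side is shorter than the sum of the others — equivalently, the longest side is less than the sum of the rest.
Longest side 200 < 495 (sum of the remaining 4), so yes.

Yes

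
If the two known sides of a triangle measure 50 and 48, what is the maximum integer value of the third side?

The third side must be strictly less than 50 + 48 = 98.
The largest integer below 98 is 97.

97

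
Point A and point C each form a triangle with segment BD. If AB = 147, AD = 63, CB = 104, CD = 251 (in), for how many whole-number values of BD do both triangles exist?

62

From triangle ABD: 84 < BD < 210.
From triangle CBD: 147 < BD < 355.
Intersection: 147 < BD < 210, so integers 148 through 209: 62 values.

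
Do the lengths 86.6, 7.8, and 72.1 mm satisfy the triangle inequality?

The longest side is 86.6, but the other two sum to only 79.9.
79.9 < 86.6, so the triangle inequality fails.

No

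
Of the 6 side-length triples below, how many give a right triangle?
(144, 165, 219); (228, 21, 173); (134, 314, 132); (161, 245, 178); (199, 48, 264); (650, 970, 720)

2

(144,165,219): 144²+165² = 47961 = 219² → right
(228,21,173): 21+173 ≤ 228, not a triangle
(134,314,132): 132+134 ≤ 314, not a triangle
(161,245,178): 161²+178² = 57605 < 60025 = 245² → obtuse
(199,48,264): 48+199 ≤ 264, not a triangle
(650,970,720): 650²+720² = 940900 = 970² → right
2 of the 6 are right.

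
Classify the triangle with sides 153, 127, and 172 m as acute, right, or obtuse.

Compare the square of the longest side to the sum of squares of the other two: 127² + 153² = 39538 > 29584 = 172².

acute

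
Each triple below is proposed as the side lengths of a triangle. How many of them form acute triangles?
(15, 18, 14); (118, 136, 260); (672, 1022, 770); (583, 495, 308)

(15,18,14): 14²+15² = 421 > 324 = 18² → acute
(118,136,260): 118+136 ≤ 260, not a triangle
(672,1022,770): 672²+770² = 1044484 = 1022² → right
(583,495,308): 308²+495² = 339889 = 583² → right
1 of the 4 is acute.

1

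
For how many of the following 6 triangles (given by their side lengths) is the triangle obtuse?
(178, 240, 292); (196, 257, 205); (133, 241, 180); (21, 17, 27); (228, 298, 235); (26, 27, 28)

(178,240,292): 178²+240² = 89284 > 85264 = 292² → acute
(196,257,205): 196²+205² = 80441 > 66049 = 257² → acute
(133,241,180): 133²+180² = 50089 < 58081 = 241² → obtuse
(21,17,27): 17²+21² = 730 > 729 = 27² → acute
(228,298,235): 228²+235² = 107209 > 88804 = 298² → acute
(26,27,28): 26²+27² = 1405 > 784 = 28² → acute
1 of the 6 is obtuse.

1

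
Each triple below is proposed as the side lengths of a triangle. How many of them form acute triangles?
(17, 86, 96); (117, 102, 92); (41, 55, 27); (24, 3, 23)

1

(17,86,96): 17²+86² = 7685 < 9216 = 96² → obtuse
(117,102,92): 92²+102² = 18868 > 13689 = 117² → acute
(41,55,27): 27²+41² = 2410 < 3025 = 55² → obtuse
(24,3,23): 3²+23² = 538 < 576 = 24² → obtuse
1 of the 4 is acute.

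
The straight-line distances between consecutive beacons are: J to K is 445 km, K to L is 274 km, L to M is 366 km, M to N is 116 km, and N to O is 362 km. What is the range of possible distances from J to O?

0 ≤ JO ≤ 1563 km

The maximum is all hops collinear in one direction: 445 + 274 + 366 + 116 + 362 = 1563.
The longest hop is 445; the others sum to 1118. Since 445 ≤ 1118, the path can fold back on itself completely, so the minimum distance is 0.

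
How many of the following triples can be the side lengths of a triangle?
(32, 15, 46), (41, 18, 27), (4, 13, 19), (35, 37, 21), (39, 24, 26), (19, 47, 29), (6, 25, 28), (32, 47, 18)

(15,32,46): 15+32 > 46 → valid
(18,27,41): 18+27 > 41 → valid
(4,13,19): 4+13 ≤ 19 → not valid
(21,35,37): 21+35 > 37 → valid
(24,26,39): 24+26 > 39 → valid
(19,29,47): 19+29 > 47 → valid
(6,25,28): 6+25 > 28 → valid
(18,32,47): 18+32 > 47 → valid
7 of the 8 triples form a triangle.

7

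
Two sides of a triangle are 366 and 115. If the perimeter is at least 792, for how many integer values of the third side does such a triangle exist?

Triangle inequality: 251 < x < 481. Perimeter ≥ 792 gives x ≥ 792 − 366 − 115 = 311.
So 311 ≤ x < 481; integers 311 through 480: 170 values.

170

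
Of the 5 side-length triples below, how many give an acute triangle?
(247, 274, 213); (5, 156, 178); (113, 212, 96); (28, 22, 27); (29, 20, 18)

(247,274,213): 213²+247² = 106378 > 75076 = 274² → acute
(5,156,178): 5+156 ≤ 178, not a triangle
(113,212,96): 96+113 ≤ 212, not a triangle
(28,22,27): 22²+27² = 1213 > 784 = 28² → acute
(29,20,18): 18²+20² = 724 < 841 = 29² → obtuse
2 of the 5 are acute.

2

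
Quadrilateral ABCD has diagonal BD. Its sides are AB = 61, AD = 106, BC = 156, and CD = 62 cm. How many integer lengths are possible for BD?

72

From triangle ABD: 45 < BD < 167.
From triangle CBD: 94 < BD < 218.
Intersection: 94 < BD < 167, so integers 95 through 166: 72 values.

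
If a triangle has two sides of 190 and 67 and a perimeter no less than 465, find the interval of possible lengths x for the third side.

208 ≤ x < 257

Triangle inequality alone gives 123 < x < 257.
The perimeter condition gives x ≥ 465 − 190 − 67 = 208.
Intersecting the two: 208 ≤ x < 257.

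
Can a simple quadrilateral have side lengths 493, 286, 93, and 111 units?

For a quadrilateral, each side must be shorter than the sum of the others.
Here the longest side is 493, but the remaining 3 sides sum to only 490.

No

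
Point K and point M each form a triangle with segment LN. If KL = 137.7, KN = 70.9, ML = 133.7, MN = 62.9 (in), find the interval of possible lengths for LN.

70.8 < LN < 196.6

From triangle KLN: |137.7 − 70.9| < LN < 137.7 + 70.9, i.e. 66.8 < LN < 208.6.
From triangle MLN: 70.8 < LN < 196.6.
Both must hold, so LN lies in the intersection.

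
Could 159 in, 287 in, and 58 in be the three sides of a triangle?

No

The longest side is 287, but the other two sum to only 217.
217 < 287, so the triangle inequality fails.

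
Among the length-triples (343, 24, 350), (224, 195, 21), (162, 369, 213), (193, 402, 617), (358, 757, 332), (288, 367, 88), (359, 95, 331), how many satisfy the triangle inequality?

4

(24,343,350): 24+343 > 350 → valid
(21,195,224): 21+195 ≤ 224 → not valid
(162,213,369): 162+213 > 369 → valid
(193,402,617): 193+402 ≤ 617 → not valid
(332,358,757): 332+358 ≤ 757 → not valid
(88,288,367): 88+288 > 367 → valid
(95,331,359): 95+331 > 359 → valid
4 of the 7 triples form a triangle.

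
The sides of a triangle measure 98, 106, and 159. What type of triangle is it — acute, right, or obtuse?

obtuse

Compare the square of the longest side to the sum of squares of the other two: 98² + 106² = 20840 < 25281 = 159².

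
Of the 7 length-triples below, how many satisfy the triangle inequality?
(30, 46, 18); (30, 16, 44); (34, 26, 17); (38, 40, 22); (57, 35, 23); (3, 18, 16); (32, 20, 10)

6

(18,30,46): 18+30 > 46 → valid
(16,30,44): 16+30 > 44 → valid
(17,26,34): 17+26 > 34 → valid
(22,38,40): 22+38 > 40 → valid
(23,35,57): 23+35 > 57 → valid
(3,16,18): 3+16 > 18 → valid
(10,20,32): 10+20 ≤ 32 → not valid
6 of the 7 triples form a triangle.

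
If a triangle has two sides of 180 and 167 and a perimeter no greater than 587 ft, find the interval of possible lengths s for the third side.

Triangle inequality alone gives 13 < s < 347.
The perimeter condition gives s ≤ 587 − 180 − 167 = 240.
Intersecting the two: 13 < s ≤ 240.

13 < s ≤ 240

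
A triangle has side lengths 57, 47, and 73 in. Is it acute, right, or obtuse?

acute

Compare the square of the longest side to the sum of squares of the other two: 47² + 57² = 5458 > 5329 = 73².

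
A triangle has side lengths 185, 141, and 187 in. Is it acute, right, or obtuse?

Compare the square of the longest side to the sum of squares of the other two: 141² + 185² = 54106 > 34969 = 187².

acute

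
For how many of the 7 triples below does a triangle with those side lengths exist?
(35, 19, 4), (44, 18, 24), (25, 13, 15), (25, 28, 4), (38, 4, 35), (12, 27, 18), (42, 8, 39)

(4,19,35): 4+19 ≤ 35 → not valid
(18,24,44): 18+24 ≤ 44 → not valid
(13,15,25): 13+15 > 25 → valid
(4,25,28): 4+25 > 28 → valid
(4,35,38): 4+35 > 38 → valid
(12,18,27): 12+18 > 27 → valid
(8,39,42): 8+39 > 42 → valid
5 of the 7 triples form a triangle.

5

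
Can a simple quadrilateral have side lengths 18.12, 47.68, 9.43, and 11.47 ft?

For a quadrilateral, each side must be shorter than the sum of the others.
Here the longest side is 47.68, but the remaining 3 sides sum to only 39.02.

No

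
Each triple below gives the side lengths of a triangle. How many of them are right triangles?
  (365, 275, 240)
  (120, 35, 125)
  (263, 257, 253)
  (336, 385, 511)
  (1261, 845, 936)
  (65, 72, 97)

(365,275,240): 240²+275² = 133225 = 365² → right
(120,35,125): 35²+120² = 15625 = 125² → right
(263,257,253): 253²+257² = 130058 > 69169 = 263² → acute
(336,385,511): 336²+385² = 261121 = 511² → right
(1261,845,936): 845²+936² = 1590121 = 1261² → right
(65,72,97): 65²+72² = 9409 = 97² → right
5 of the 6 are right.

5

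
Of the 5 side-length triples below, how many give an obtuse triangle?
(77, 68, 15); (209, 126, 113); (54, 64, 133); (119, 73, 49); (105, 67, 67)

(77,68,15): 15²+68² = 4849 < 5929 = 77² → obtuse
(209,126,113): 113²+126² = 28645 < 43681 = 209² → obtuse
(54,64,133): 54+64 ≤ 133, not a triangle
(119,73,49): 49²+73² = 7730 < 14161 = 119² → obtuse
(105,67,67): 67²+67² = 8978 < 11025 = 105² → obtuse
4 of the 5 are obtuse.

4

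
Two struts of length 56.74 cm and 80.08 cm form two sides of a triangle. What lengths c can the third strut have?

23.34 < c < 136.82 (cm)

By the triangle inequality, c must be less than 56.74 + 80.08 = 136.82 and greater than |56.74 − 80.08| = 23.34.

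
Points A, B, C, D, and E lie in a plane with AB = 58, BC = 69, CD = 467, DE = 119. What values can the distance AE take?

The maximum is all hops collinear in one direction: 58 + 69 + 467 + 119 = 713.
The longest hop is 467; the others sum to 246. Folding the others back against it leaves at least 467 − 246 = 221.

221 ≤ AE ≤ 713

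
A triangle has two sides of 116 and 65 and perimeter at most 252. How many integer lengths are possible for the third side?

Triangle inequality: 51 < x < 181. Perimeter ≤ 252 gives x ≤ 252 − 116 − 65 = 71.
So 51 < x ≤ 71; integers 52 through 71: 20 values.

20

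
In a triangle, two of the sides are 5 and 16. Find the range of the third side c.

By the triangle inequality, c must be less than 5 + 16 = 21 and greater than |5 − 16| = 11.

11 < c < 21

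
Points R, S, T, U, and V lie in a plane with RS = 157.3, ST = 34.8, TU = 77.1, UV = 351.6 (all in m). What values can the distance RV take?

The maximum is all hops collinear in one direction: 157.3 + 34.8 + 77.1 + 351.6 = 620.8.
The longest hop is 351.6; the others sum to 269.2. Folding the others back against it leaves at least 351.6 − 269.2 = 82.4.

82.4 ≤ RV ≤ 620.8 m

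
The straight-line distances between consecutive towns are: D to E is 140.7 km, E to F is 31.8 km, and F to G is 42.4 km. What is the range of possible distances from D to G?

The maximum is all hops collinear in one direction: 140.7 + 31.8 + 42.4 = 214.9.
The longest hop is 140.7; the others sum to 74.2. Folding the others back against it leaves at least 140.7 − 74.2 = 66.5.

66.5 ≤ DG ≤ 214.9 km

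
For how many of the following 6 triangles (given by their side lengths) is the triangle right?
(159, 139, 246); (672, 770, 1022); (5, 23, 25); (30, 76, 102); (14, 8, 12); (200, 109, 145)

1

(159,139,246): 139²+159² = 44602 < 60516 = 246² → obtuse
(672,770,1022): 672²+770² = 1044484 = 1022² → right
(5,23,25): 5²+23² = 554 < 625 = 25² → obtuse
(30,76,102): 30²+76² = 6676 < 10404 = 102² → obtuse
(14,8,12): 8²+12² = 208 > 196 = 14² → acute
(200,109,145): 109²+145² = 32906 < 40000 = 200² → obtuse
1 of the 6 is right.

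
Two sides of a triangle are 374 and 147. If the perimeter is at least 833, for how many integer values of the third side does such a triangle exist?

Triangle inequality: 227 < x < 521. Perimeter ≥ 833 gives x ≥ 833 − 374 − 147 = 312.
So 312 ≤ x < 521; integers 312 through 520: 209 values.

209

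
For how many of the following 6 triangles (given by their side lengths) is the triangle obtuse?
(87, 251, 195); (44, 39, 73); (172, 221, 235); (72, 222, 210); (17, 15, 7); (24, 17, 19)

3

(87,251,195): 87²+195² = 45594 < 63001 = 251² → obtuse
(44,39,73): 39²+44² = 3457 < 5329 = 73² → obtuse
(172,221,235): 172²+221² = 78425 > 55225 = 235² → acute
(72,222,210): 72²+210² = 49284 = 222² → right
(17,15,7): 7²+15² = 274 < 289 = 17² → obtuse
(24,17,19): 17²+19² = 650 > 576 = 24² → acute
3 of the 6 are obtuse.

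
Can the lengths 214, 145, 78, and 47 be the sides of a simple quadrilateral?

Yes

A quadrilateral exists iff every side is shorter than the sum of the others — equivalently, the longest side is less than the sum of the rest.
Longest side 214 < 270 (sum of the remaining 3), so yes.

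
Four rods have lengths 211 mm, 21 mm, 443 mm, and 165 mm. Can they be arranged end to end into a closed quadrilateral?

No

For a quadrilateral, each side must be shorter than the sum of the others.
Here the longest side is 443, but the remaining 3 sides sum to only 397.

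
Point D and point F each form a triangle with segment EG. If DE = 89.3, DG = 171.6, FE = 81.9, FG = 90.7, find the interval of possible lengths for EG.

82.3 < EG < 172.6

From triangle DEG: |89.3 − 171.6| < EG < 89.3 + 171.6, i.e. 82.3 < EG < 260.9.
From triangle FEG: 8.8 < EG < 172.6.
Both must hold, so EG lies in the intersection.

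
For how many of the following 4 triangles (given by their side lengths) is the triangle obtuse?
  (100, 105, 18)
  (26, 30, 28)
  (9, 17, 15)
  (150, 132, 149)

1

(100,105,18): 18²+100² = 10324 < 11025 = 105² → obtuse
(26,30,28): 26²+28² = 1460 > 900 = 30² → acute
(9,17,15): 9²+15² = 306 > 289 = 17² → acute
(150,132,149): 132²+149² = 39625 > 22500 = 150² → acute
1 of the 4 is obtuse.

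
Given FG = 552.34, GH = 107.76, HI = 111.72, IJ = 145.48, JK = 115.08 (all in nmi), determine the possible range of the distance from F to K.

The maximum is all hops collinear in one direction: 552.34 + 107.76 + 111.72 + 145.48 + 115.08 = 1032.38.
The longest hop is 552.34; the others sum to 480.04. Folding the others back against it leaves at least 552.34 − 480.04 = 72.30.

72.30 ≤ FK ≤ 1032.38 nmi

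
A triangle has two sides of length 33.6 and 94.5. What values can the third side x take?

60.9 < x < 128.1

By the triangle inequality, x must be less than 33.6 + 94.5 = 128.1 and greater than |33.6 − 94.5| = 60.9.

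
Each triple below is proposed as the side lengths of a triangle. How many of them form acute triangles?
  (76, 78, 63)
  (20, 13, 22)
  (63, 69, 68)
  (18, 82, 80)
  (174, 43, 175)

(76,78,63): 63²+76² = 9745 > 6084 = 78² → acute
(20,13,22): 13²+20² = 569 > 484 = 22² → acute
(63,69,68): 63²+68² = 8593 > 4761 = 69² → acute
(18,82,80): 18²+80² = 6724 = 82² → right
(174,43,175): 43²+174² = 32125 > 30625 = 175² → acute
4 of the 5 are acute.

4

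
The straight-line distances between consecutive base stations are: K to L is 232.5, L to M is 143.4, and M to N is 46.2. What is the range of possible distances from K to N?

42.9 ≤ KN ≤ 422.1

The maximum is all hops collinear in one direction: 232.5 + 143.4 + 46.2 = 422.1.
The longest hop is 232.5; the others sum to 189.6. Folding the others back against it leaves at least 232.5 − 189.6 = 42.9.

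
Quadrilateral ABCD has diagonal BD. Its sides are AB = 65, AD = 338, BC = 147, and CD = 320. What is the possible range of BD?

273 < BD < 403

From triangle ABD: |65 − 338| < BD < 65 + 338, i.e. 273 < BD < 403.
From triangle CBD: 173 < BD < 467.
Both must hold, so BD lies in the intersection.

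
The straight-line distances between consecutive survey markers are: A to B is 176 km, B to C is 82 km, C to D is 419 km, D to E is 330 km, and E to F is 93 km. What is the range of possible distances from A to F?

0 ≤ AF ≤ 1100 km

The maximum is all hops collinear in one direction: 176 + 82 + 419 + 330 + 93 = 1100.
The longest hop is 419; the others sum to 681. Since 419 ≤ 681, the path can fold back on itself completely, so the minimum distance is 0.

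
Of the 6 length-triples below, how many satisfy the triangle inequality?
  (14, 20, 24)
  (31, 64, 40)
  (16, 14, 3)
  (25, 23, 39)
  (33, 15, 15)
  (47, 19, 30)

5

(14,20,24): 14+20 > 24 → valid
(31,40,64): 31+40 > 64 → valid
(3,14,16): 3+14 > 16 → valid
(23,25,39): 23+25 > 39 → valid
(15,15,33): 15+15 ≤ 33 → not valid
(19,30,47): 19+30 > 47 → valid
5 of the 6 triples form a triangle.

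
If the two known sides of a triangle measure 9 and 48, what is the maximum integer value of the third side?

The third side must be strictly less than 9 + 48 = 57.
The largest integer below 57 is 56.

56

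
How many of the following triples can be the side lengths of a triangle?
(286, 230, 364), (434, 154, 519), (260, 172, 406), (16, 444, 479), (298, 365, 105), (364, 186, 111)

(230,286,364): 230+286 > 364 → valid
(154,434,519): 154+434 > 519 → valid
(172,260,406): 172+260 > 406 → valid
(16,444,479): 16+444 ≤ 479 → not valid
(105,298,365): 105+298 > 365 → valid
(111,186,364): 111+186 ≤ 364 → not valid
4 of the 6 triples form a triangle.

4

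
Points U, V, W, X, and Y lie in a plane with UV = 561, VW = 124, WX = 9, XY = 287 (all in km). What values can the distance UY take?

141 ≤ UY ≤ 981 km

The maximum is all hops collinear in one direction: 561 + 124 + 9 + 287 = 981.
The longest hop is 561; the others sum to 420. Folding the others back against it leaves at least 561 − 420 = 141.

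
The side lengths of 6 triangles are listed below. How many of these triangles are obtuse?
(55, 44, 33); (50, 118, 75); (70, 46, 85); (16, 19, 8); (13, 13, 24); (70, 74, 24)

(55,44,33): 33²+44² = 3025 = 55² → right
(50,118,75): 50²+75² = 8125 < 13924 = 118² → obtuse
(70,46,85): 46²+70² = 7016 < 7225 = 85² → obtuse
(16,19,8): 8²+16² = 320 < 361 = 19² → obtuse
(13,13,24): 13²+13² = 338 < 576 = 24² → obtuse
(70,74,24): 24²+70² = 5476 = 74² → right
4 of the 6 are obtuse.

4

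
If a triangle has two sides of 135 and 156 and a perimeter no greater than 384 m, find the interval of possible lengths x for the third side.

21 < x ≤ 93

Triangle inequality alone gives 21 < x < 291.
The perimeter condition gives x ≤ 384 − 135 − 156 = 93.
Intersecting the two: 21 < x ≤ 93.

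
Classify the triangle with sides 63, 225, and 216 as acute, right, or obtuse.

Compare the square of the longest side to the sum of squares of the other two: 63² + 216² = 50625 = 225².

right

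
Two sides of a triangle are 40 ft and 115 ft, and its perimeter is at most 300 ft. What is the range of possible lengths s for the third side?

Triangle inequality alone gives 75 < s < 155.
The perimeter condition gives s ≤ 300 − 40 − 115 = 145.
Intersecting the two: 75 < s ≤ 145.

75 < s ≤ 145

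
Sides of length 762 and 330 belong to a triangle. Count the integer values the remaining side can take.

The third side lies in the open interval (432, 1092).
Integers from 433 to 1091 inclusive: 1091 − 433 + 1 = 659.

659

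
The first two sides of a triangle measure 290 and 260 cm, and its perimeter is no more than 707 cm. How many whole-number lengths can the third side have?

127

Triangle inequality: 30 < x < 550. Perimeter ≤ 707 gives x ≤ 707 − 290 − 260 = 157.
So 30 < x ≤ 157; integers 31 through 157: 127 values.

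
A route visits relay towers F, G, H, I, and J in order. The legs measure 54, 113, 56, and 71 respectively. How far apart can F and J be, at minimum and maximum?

The maximum is all hops collinear in one direction: 54 + 113 + 56 + 71 = 294.
The longest hop is 113; the others sum to 181. Since 113 ≤ 181, the path can fold back on itself completely, so the minimum distance is 0.

0 ≤ FJ ≤ 294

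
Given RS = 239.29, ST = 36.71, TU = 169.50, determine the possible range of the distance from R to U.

The maximum is all hops collinear in one direction: 239.29 + 36.71 + 169.50 = 445.50.
The longest hop is 239.29; the others sum to 206.21. Folding the others back against it leaves at least 239.29 − 206.21 = 33.08.

33.08 ≤ RU ≤ 445.50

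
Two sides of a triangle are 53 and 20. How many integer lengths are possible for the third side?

The third side lies in the open interval (33, 73).
Integers from 34 to 72 inclusive: 72 − 34 + 1 = 39.

39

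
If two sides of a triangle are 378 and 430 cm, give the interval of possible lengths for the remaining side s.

By the triangle inequality, s must be less than 378 + 430 = 808 and greater than |378 − 430| = 52.

52 < s < 808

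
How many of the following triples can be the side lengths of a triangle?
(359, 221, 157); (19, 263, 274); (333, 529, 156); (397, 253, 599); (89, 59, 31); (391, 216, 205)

5

(157,221,359): 157+221 > 359 → valid
(19,263,274): 19+263 > 274 → valid
(156,333,529): 156+333 ≤ 529 → not valid
(253,397,599): 253+397 > 599 → valid
(31,59,89): 31+59 > 89 → valid
(205,216,391): 205+216 > 391 → valid
5 of the 6 triples form a triangle.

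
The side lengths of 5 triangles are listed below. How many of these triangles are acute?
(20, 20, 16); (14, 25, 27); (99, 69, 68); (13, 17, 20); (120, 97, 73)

4

(20,20,16): 16²+20² = 656 > 400 = 20² → acute
(14,25,27): 14²+25² = 821 > 729 = 27² → acute
(99,69,68): 68²+69² = 9385 < 9801 = 99² → obtuse
(13,17,20): 13²+17² = 458 > 400 = 20² → acute
(120,97,73): 73²+97² = 14738 > 14400 = 120² → acute
4 of the 5 are acute.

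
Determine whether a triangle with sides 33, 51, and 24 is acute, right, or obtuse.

Compare the square of the longest side to the sum of squares of the other two: 24² + 33² = 1665 < 2601 = 51².

obtuse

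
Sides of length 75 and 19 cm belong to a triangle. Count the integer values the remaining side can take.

37

The third side lies in the open interval (56, 94).
Integers from 57 to 93 inclusive: 93 − 57 + 1 = 37.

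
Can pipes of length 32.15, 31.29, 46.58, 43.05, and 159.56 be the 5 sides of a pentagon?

No

For a pentagon, each side must be shorter than the sum of the others.
Here the longest side is 159.56, but the remaining 4 sides sum to only 153.07.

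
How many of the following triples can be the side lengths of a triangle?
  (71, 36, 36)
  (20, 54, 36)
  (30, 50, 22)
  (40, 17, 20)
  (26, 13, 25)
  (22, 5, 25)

5

(36,36,71): 36+36 > 71 → valid
(20,36,54): 20+36 > 54 → valid
(22,30,50): 22+30 > 50 → valid
(17,20,40): 17+20 ≤ 40 → not valid
(13,25,26): 13+25 > 26 → valid
(5,22,25): 5+22 > 25 → valid
5 of the 6 triples form a triangle.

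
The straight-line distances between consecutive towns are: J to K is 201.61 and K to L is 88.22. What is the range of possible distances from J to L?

By the triangle inequality, |201.61 − 88.22| ≤ JL ≤ 201.61 + 88.22.

113.39 ≤ JL ≤ 289.83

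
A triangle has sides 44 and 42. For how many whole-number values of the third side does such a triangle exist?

83

The third side lies in the open interval (2, 86).
Integers from 3 to 85 inclusive: 85 − 3 + 1 = 83.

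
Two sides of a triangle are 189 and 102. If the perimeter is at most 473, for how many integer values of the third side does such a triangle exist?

Triangle inequality: 87 < x < 291. Perimeter ≤ 473 gives x ≤ 473 − 189 − 102 = 182.
So 87 < x ≤ 182; integers 88 through 182: 95 values.

95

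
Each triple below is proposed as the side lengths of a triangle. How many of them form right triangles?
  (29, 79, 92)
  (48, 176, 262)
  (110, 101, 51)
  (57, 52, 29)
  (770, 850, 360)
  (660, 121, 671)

(29,79,92): 29²+79² = 7082 < 8464 = 92² → obtuse
(48,176,262): 48+176 ≤ 262, not a triangle
(110,101,51): 51²+101² = 12802 > 12100 = 110² → acute
(57,52,29): 29²+52² = 3545 > 3249 = 57² → acute
(770,850,360): 360²+770² = 722500 = 850² → right
(660,121,671): 121²+660² = 450241 = 671² → right
2 of the 6 are right.

2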